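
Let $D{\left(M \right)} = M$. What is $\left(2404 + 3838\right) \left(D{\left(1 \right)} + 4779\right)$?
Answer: $29836760$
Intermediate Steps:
$\left(2404 + 3838\right) \left(D{\left(1 \right)} + 4779\right) = \left(2404 + 3838\right) \left(1 + 4779\right) = 6242 \cdot 4780 = 29836760$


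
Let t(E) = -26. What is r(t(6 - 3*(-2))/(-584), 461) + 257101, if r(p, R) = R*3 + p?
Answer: 75477341/292 ≈ 2.5848e+5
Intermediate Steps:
r(p, R) = p + 3*R (r(p, R) = 3*R + p = p + 3*R)
r(t(6 - 3*(-2))/(-584), 461) + 257101 = (-26/(-584) + 3*461) + 257101 = (-26*(-1/584) + 1383) + 257101 = (13/292 + 1383) + 257101 = 403849/292 + 257101 = 75477341/292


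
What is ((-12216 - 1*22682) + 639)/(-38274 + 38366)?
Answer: -34259/92 ≈ -372.38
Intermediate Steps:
((-12216 - 1*22682) + 639)/(-38274 + 38366) = ((-12216 - 22682) + 639)/92 = (-34898 + 639)*(1/92) = -34259*1/92 = -34259/92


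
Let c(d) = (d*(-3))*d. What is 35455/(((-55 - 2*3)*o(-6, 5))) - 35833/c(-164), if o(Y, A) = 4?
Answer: -713012447/4921968 ≈ -144.86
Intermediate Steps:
c(d) = -3*d² (c(d) = (-3*d)*d = -3*d²)
35455/(((-55 - 2*3)*o(-6, 5))) - 35833/c(-164) = 35455/(((-55 - 2*3)*4)) - 35833/((-3*(-164)²)) = 35455/(((-55 - 6)*4)) - 35833/((-3*26896)) = 35455/((-61*4)) - 35833/(-80688) = 35455/(-244) - 35833*(-1/80688) = 35455*(-1/244) + 35833/80688 = -35455/244 + 35833/80688 = -713012447/4921968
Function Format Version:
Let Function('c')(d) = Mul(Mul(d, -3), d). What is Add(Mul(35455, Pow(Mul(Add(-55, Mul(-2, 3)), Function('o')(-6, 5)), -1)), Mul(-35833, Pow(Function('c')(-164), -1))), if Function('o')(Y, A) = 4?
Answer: Rational(-713012447, 4921968) ≈ -144.86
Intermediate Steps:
Function('c')(d) = Mul(-3, Pow(d, 2)) (Function('c')(d) = Mul(Mul(-3, d), d) = Mul(-3, Pow(d, 2)))
Add(Mul(35455, Pow(Mul(Add(-55, Mul(-2, 3)), Function('o')(-6, 5)), -1)), Mul(-35833, Pow(Function('c')(-164), -1))) = Add(Mul(35455, Pow(Mul(Add(-55, Mul(-2, 3)), 4), -1)), Mul(-35833, Pow(Mul(-3, Pow(-164, 2)), -1))) = Add(Mul(35455, Pow(Mul(Add(-55, -6), 4), -1)), Mul(-35833, Pow(Mul(-3, 26896), -1))) = Add(Mul(35455, Pow(Mul(-61, 4), -1)), Mul(-35833, Pow(-80688, -1))) = Add(Mul(35455, Pow(-244, -1)), Mul(-35833, Rational(-1, 80688))) = Add(Mul(35455, Rational(-1, 244)), Rational(35833, 80688)) = Add(Rational(-35455, 244), Rational(35833, 80688)) = Rational(-713012447, 4921968)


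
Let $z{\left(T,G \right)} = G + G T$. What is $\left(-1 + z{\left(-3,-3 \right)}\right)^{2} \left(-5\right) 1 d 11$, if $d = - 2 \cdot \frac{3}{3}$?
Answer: $2750$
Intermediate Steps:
$d = -2$ ($d = - 2 \cdot 3 \cdot \frac{1}{3} = \left(-2\right) 1 = -2$)
$\left(-1 + z{\left(-3,-3 \right)}\right)^{2} \left(-5\right) 1 d 11 = \left(-1 - 3 \left(1 - 3\right)\right)^{2} \left(-5\right) 1 \left(-2\right) 11 = \left(-1 - -6\right)^{2} \left(\left(-5\right) \left(-2\right)\right) 11 = \left(-1 + 6\right)^{2} \cdot 10 \cdot 11 = 5^{2} \cdot 10 \cdot 11 = 25 \cdot 10 \cdot 11 = 250 \cdot 11 = 2750$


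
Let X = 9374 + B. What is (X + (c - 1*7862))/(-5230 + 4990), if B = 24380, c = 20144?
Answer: -11509/60 ≈ -191.82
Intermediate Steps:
X = 33754 (X = 9374 + 24380 = 33754)
(X + (c - 1*7862))/(-5230 + 4990) = (33754 + (20144 - 1*7862))/(-5230 + 4990) = (33754 + (20144 - 7862))/(-240) = (33754 + 12282)*(-1/240) = 46036*(-1/240) = -11509/60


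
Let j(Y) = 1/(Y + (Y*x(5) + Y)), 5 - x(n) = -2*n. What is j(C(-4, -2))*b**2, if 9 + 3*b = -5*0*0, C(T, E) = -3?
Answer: -3/17 ≈ -0.17647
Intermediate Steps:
x(n) = 5 + 2*n (x(n) = 5 - (-2)*n = 5 + 2*n)
b = -3 (b = -3 + (-5*0*0)/3 = -3 + (0*0)/3 = -3 + (1/3)*0 = -3 + 0 = -3)
j(Y) = 1/(17*Y) (j(Y) = 1/(Y + (Y*(5 + 2*5) + Y)) = 1/(Y + (Y*(5 + 10) + Y)) = 1/(Y + (Y*15 + Y)) = 1/(Y + (15*Y + Y)) = 1/(Y + 16*Y) = 1/(17*Y))
j(C(-4, -2))*b**2 = ((1/17)/(-3))*(-3)**2 = ((1/17)*(-1/3))*9 = -1/51*9 = -3/17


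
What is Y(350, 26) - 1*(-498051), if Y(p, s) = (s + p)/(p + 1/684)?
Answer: 119234164635/239401 ≈ 4.9805e+5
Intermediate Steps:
Y(p, s) = (p + s)/(1/684 + p) (Y(p, s) = (p + s)/(p + 1/684) = (p + s)/(1/684 + p))
Y(350, 26) - 1*(-498051) = 684*(350 + 26)/(1 + 684*350) - 1*(-498051) = 684*376/(1 + 239400) + 498051 = 684*376/239401 + 498051 = 684*(1/239401)*376 + 498051 = 257184/239401 + 498051 = 119234164635/239401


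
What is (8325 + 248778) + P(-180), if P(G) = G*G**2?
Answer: -5574897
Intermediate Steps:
P(G) = G**3
(8325 + 248778) + P(-180) = (8325 + 248778) + (-180)**3 = 257103 - 5832000 = -5574897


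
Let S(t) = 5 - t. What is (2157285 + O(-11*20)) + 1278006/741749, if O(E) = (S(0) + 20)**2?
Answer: 1600628862596/741749 ≈ 2.1579e+6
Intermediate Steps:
O(E) = 625 (O(E) = ((5 - 1*0) + 20)**2 = ((5 + 0) + 20)**2 = (5 + 20)**2 = 25**2 = 625)
(2157285 + O(-11*20)) + 1278006/741749 = (2157285 + 625) + 1278006/741749 = 2157910 + 1278006*(1/741749) = 2157910 + 1278006/741749 = 1600628862596/741749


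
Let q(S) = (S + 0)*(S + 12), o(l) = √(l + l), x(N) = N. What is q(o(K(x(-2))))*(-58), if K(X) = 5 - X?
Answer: -812 - 696*√14 ≈ -3416.2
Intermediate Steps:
o(l) = √2*√l (o(l) = √(2*l) = √2*√l)
q(S) = S*(12 + S)
q(o(K(x(-2))))*(-58) = ((√2*√(5 - 1*(-2)))*(12 + √2*√(5 - 1*(-2))))*(-58) = ((√2*√(5 + 2))*(12 + √2*√(5 + 2)))*(-58) = ((√2*√7)*(12 + √2*√7))*(-58) = (√14*(12 + √14))*(-58) = -58*√14*(12 + √14)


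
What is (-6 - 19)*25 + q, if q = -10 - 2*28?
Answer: -691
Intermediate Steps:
q = -66 (q = -10 - 56 = -66)
(-6 - 19)*25 + q = (-6 - 19)*25 - 66 = -25*25 - 66 = -625 - 66 = -691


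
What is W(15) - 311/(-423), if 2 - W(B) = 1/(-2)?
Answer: 2737/846 ≈ 3.2352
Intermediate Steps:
W(B) = 5/2 (W(B) = 2 - 1/(-2) = 2 - 1*(-1/2) = 2 + 1/2 = 5/2)
W(15) - 311/(-423) = 5/2 - 311/(-423) = 5/2 - 311*(-1)/423 = 5/2 - 1*(-311/423) = 5/2 + 311/423 = 2737/846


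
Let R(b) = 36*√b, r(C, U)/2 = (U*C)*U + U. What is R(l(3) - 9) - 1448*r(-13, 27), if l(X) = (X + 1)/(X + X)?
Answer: 27367200 + 60*I*√3 ≈ 2.7367e+7 + 103.92*I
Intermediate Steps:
l(X) = (1 + X)/(2*X) (l(X) = (1 + X)/((2*X)) = (1 + X)*(1/(2*X)) = (1 + X)/(2*X))
r(C, U) = 2*U + 2*C*U² (r(C, U) = 2*((U*C)*U + U) = 2*((C*U)*U + U) = 2*(C*U² + U) = 2*(U + C*U²) = 2*U + 2*C*U²)
R(l(3) - 9) - 1448*r(-13, 27) = 36*√((½)*(1 + 3)/3 - 9) - 2896*27*(1 - 13*27) = 36*√((½)*(⅓)*4 - 9) - 2896*27*(1 - 351) = 36*√(⅔ - 9) - 2896*27*(-350) = 36*√(-25/3) - 1448*(-18900) = 36*(5*I*√3/3) + 27367200 = 60*I*√3 + 27367200 = 27367200 + 60*I*√3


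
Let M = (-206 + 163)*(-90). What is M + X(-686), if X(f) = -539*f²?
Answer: -253647374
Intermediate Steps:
M = 3870 (M = -43*(-90) = 3870)
M + X(-686) = 3870 - 539*(-686)² = 3870 - 539*470596 = 3870 - 253651244 = -253647374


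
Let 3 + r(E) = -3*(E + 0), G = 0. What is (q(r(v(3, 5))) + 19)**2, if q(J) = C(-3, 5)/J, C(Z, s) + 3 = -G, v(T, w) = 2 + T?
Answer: 13225/36 ≈ 367.36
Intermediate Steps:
C(Z, s) = -3 (C(Z, s) = -3 - 1*0 = -3 + 0 = -3)
r(E) = -3 - 3*E (r(E) = -3 - 3*(E + 0) = -3 - 3*E)
q(J) = -3/J
(q(r(v(3, 5))) + 19)**2 = (-3/(-3 - 3*(2 + 3)) + 19)**2 = (-3/(-3 - 3*5) + 19)**2 = (-3/(-3 - 15) + 19)**2 = (-3/(-18) + 19)**2 = (-3*(-1/18) + 19)**2 = (1/6 + 19)**2 = (115/6)**2 = 13225/36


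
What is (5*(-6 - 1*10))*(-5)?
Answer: 400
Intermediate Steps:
(5*(-6 - 1*10))*(-5) = (5*(-6 - 10))*(-5) = (5*(-16))*(-5) = -80*(-5) = 400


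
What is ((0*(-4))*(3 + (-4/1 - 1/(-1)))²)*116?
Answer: 0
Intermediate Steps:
((0*(-4))*(3 + (-4/1 - 1/(-1)))²)*116 = (0*(3 + (-4*1 - 1*(-1)))²)*116 = (0*(3 + (-4 + 1))²)*116 = (0*(3 - 3)²)*116 = (0*0²)*116 = (0*0)*116 = 0*116 = 0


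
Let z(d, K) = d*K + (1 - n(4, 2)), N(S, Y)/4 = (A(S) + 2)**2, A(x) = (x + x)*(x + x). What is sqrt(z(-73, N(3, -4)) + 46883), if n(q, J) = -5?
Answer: I*sqrt(374759) ≈ 612.18*I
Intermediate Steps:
A(x) = 4*x**2 (A(x) = (2*x)*(2*x) = 4*x**2)
N(S, Y) = 4*(2 + 4*S**2)**2 (N(S, Y) = 4*(4*S**2 + 2)**2 = 4*(2 + 4*S**2)**2)
z(d, K) = 6 + K*d (z(d, K) = d*K + (1 - 1*(-5)) = K*d + (1 + 5) = K*d + 6 = 6 + K*d)
sqrt(z(-73, N(3, -4)) + 46883) = sqrt((6 + (16*(1 + 2*3**2)**2)*(-73)) + 46883) = sqrt((6 + (16*(1 + 2*9)**2)*(-73)) + 46883) = sqrt((6 + (16*(1 + 18)**2)*(-73)) + 46883) = sqrt((6 + (16*19**2)*(-73)) + 46883) = sqrt((6 + (16*361)*(-73)) + 46883) = sqrt((6 + 5776*(-73)) + 46883) = sqrt((6 - 421648) + 46883) = sqrt(-421642 + 46883) = sqrt(-374759) = I*sqrt(374759)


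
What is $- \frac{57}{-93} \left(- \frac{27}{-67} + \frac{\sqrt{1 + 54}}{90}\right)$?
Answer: $\frac{513}{2077} + \frac{19 \sqrt{55}}{2790} \approx 0.2975$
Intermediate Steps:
$- \frac{57}{-93} \left(- \frac{27}{-67} + \frac{\sqrt{1 + 54}}{90}\right) = \left(-57\right) \left(- \frac{1}{93}\right) \left(\left(-27\right) \left(- \frac{1}{67}\right) + \sqrt{55} \cdot \frac{1}{90}\right) = \frac{19 \left(\frac{27}{67} + \frac{\sqrt{55}}{90}\right)}{31} = \frac{513}{2077} + \frac{19 \sqrt{55}}{2790}$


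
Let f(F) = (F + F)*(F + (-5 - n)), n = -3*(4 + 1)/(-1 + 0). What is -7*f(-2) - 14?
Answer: -630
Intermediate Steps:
n = 15 (n = -15/(-1) = -15*(-1) = -3*(-5) = 15)
f(F) = 2*F*(-20 + F) (f(F) = (F + F)*(F + (-5 - 1*15)) = (2*F)*(F + (-5 - 15)) = (2*F)*(F - 20) = (2*F)*(-20 + F) = 2*F*(-20 + F))
-7*f(-2) - 14 = -14*(-2)*(-20 - 2) - 14 = -14*(-2)*(-22) - 14 = -7*88 - 14 = -616 - 14 = -630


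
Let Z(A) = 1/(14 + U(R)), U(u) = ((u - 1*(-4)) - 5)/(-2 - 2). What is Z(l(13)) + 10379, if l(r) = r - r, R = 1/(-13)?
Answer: 3850635/371 ≈ 10379.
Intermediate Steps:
R = -1/13 (R = 1*(-1/13) = -1/13 ≈ -0.076923)
l(r) = 0
U(u) = 1/4 - u/4 (U(u) = ((u + 4) - 5)/(-4) = ((4 + u) - 5)*(-1/4) = (-1 + u)*(-1/4) = 1/4 - u/4)
Z(A) = 26/371 (Z(A) = 1/(14 + (1/4 - 1/4*(-1/13))) = 1/(14 + (1/4 + 1/52)) = 1/(14 + 7/26) = 1/(371/26) = 26/371)
Z(l(13)) + 10379 = 26/371 + 10379 = 3850635/371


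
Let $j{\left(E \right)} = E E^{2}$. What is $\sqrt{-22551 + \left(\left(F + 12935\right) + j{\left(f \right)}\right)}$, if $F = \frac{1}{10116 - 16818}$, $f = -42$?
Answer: $\frac{i \sqrt{3759716168718}}{6702} \approx 289.32 i$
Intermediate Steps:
$j{\left(E \right)} = E^{3}$
$F = - \frac{1}{6702}$ ($F = \frac{1}{-6702} = - \frac{1}{6702} \approx -0.00014921$)
$\sqrt{-22551 + \left(\left(F + 12935\right) + j{\left(f \right)}\right)} = \sqrt{-22551 + \left(\left(- \frac{1}{6702} + 12935\right) + \left(-42\right)^{3}\right)} = \sqrt{-22551 + \left(\frac{86690369}{6702} - 74088\right)} = \sqrt{-22551 - \frac{409847407}{6702}} = \sqrt{- \frac{560984209}{6702}} = \frac{i \sqrt{3759716168718}}{6702}$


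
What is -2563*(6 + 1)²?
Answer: -125587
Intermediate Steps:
-2563*(6 + 1)² = -2563*7² = -2563*49 = -125587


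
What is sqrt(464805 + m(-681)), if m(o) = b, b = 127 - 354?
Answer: sqrt(464578) ≈ 681.60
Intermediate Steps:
b = -227
m(o) = -227
sqrt(464805 + m(-681)) = sqrt(464805 - 227) = sqrt(464578)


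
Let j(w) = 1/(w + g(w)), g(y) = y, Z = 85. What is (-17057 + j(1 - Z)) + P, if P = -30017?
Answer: -7908433/168 ≈ -47074.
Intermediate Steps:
j(w) = 1/(2*w) (j(w) = 1/(w + w) = 1/(2*w))
(-17057 + j(1 - Z)) + P = (-17057 + 1/(2*(1 - 1*85))) - 30017 = (-17057 + 1/(2*(1 - 85))) - 30017 = (-17057 + (½)/(-84)) - 30017 = (-17057 + (½)*(-1/84)) - 30017 = (-17057 - 1/168) - 30017 = -2865577/168 - 30017 = -7908433/168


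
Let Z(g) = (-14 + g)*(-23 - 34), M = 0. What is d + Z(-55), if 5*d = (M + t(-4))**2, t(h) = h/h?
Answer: 19666/5 ≈ 3933.2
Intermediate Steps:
t(h) = 1
Z(g) = 798 - 57*g (Z(g) = (-14 + g)*(-57) = 798 - 57*g)
d = 1/5 (d = (0 + 1)**2/5 = (1/5)*1**2 = (1/5)*1 = 1/5 ≈ 0.20000)
d + Z(-55) = 1/5 + (798 - 57*(-55)) = 1/5 + (798 + 3135) = 1/5 + 3933 = 19666/5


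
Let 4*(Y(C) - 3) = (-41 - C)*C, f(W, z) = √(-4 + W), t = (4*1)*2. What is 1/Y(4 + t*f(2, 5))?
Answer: I/(2*(-5*I + 49*√2)) ≈ -0.00051792 + 0.007178*I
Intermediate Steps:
t = 8 (t = 4*2 = 8)
Y(C) = 3 + C*(-41 - C)/4 (Y(C) = 3 + ((-41 - C)*C)/4 = 3 + (C*(-41 - C))/4 = 3 + C*(-41 - C)/4)
1/Y(4 + t*f(2, 5)) = 1/(3 - 41*(4 + 8*√(-4 + 2))/4 - (4 + 8*√(-4 + 2))²/4) = 1/(3 - 41*(4 + 8*√(-2))/4 - (4 + 8*√(-2))²/4) = 1/(3 - 41*(4 + 8*(I*√2))/4 - (4 + 8*(I*√2))²/4) = 1/(3 - 41*(4 + 8*I*√2)/4 - (4 + 8*I*√2)²/4) = 1/(3 + (-41 - 82*I*√2) - (4 + 8*I*√2)²/4) = 1/(-38 - (4 + 8*I*√2)²/4 - 82*I*√2)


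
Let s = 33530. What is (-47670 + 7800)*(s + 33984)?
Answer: -2691783180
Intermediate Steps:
(-47670 + 7800)*(s + 33984) = (-47670 + 7800)*(33530 + 33984) = -39870*67514 = -2691783180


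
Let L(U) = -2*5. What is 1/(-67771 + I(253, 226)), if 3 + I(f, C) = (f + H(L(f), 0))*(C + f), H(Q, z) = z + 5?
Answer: 1/55808 ≈ 1.7919e-5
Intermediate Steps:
L(U) = -10
H(Q, z) = 5 + z
I(f, C) = -3 + (5 + f)*(C + f) (I(f, C) = -3 + (f + (5 + 0))*(C + f) = -3 + (f + 5)*(C + f) = -3 + (5 + f)*(C + f))
1/(-67771 + I(253, 226)) = 1/(-67771 + (-3 + 253² + 5*226 + 5*253 + 226*253)) = 1/(-67771 + (-3 + 64009 + 1130 + 1265 + 57178)) = 1/(-67771 + 123579) = 1/55808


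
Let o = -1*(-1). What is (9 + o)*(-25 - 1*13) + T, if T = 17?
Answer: -363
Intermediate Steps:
o = 1
(9 + o)*(-25 - 1*13) + T = (9 + 1)*(-25 - 1*13) + 17 = 10*(-25 - 13) + 17 = 10*(-38) + 17 = -380 + 17 = -363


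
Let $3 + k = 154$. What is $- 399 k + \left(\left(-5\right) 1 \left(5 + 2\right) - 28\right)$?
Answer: $-60312$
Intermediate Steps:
$k = 151$ ($k = -3 + 154 = 151$)
$- 399 k + \left(\left(-5\right) 1 \left(5 + 2\right) - 28\right) = \left(-399\right) 151 + \left(\left(-5\right) 1 \left(5 + 2\right) - 28\right) = -60249 - 63 = -60312$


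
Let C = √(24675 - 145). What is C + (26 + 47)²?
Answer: 5329 + √24530 ≈ 5485.6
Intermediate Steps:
C = √24530 ≈ 156.62
C + (26 + 47)² = √24530 + (26 + 47)² = √24530 + 73² = √24530 + 5329 = 5329 + √24530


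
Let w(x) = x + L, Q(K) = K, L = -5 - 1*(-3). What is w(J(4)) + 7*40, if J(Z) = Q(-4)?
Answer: 274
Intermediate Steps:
L = -2 (L = -5 + 3 = -2)
J(Z) = -4
w(x) = -2 + x (w(x) = x - 2 = -2 + x)
w(J(4)) + 7*40 = (-2 - 4) + 7*40 = -6 + 280 = 274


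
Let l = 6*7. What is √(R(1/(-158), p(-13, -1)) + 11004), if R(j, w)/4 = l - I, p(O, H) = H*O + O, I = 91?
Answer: 2*√2702 ≈ 103.96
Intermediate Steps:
p(O, H) = O + H*O
l = 42
R(j, w) = -196 (R(j, w) = 4*(42 - 1*91) = 4*(42 - 91) = 4*(-49) = -196)
√(R(1/(-158), p(-13, -1)) + 11004) = √(-196 + 11004) = √10808 = 2*√2702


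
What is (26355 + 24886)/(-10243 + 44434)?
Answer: 51241/34191 ≈ 1.4987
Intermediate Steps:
(26355 + 24886)/(-10243 + 44434) = 51241/34191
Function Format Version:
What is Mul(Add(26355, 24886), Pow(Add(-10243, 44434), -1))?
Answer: Rational(51241, 34191) ≈ 1.4987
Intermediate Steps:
Mul(Add(26355, 24886), Pow(Add(-10243, 44434), -1)) = Mul(51241, Pow(34191, -1)) = Mul(51241, Rational(1, 34191)) = Rational(51241, 34191)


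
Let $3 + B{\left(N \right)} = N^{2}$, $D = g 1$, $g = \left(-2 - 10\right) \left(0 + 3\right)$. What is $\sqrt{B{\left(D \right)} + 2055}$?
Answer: $6 \sqrt{93} \approx 57.862$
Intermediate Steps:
$g = -36$ ($g = \left(-12\right) 3 = -36$)
$D = -36$ ($D = \left(-36\right) 1 = -36$)
$B{\left(N \right)} = -3 + N^{2}$
$\sqrt{B{\left(D \right)} + 2055} = \sqrt{\left(-3 + \left(-36\right)^{2}\right) + 2055} = \sqrt{\left(-3 + 1296\right) + 2055} = \sqrt{1293 + 2055} = \sqrt{3348} = 6 \sqrt{93}$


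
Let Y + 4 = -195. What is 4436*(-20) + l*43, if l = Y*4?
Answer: -122948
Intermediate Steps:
Y = -199 (Y = -4 - 195 = -199)
l = -796 (l = -199*4 = -796)
4436*(-20) + l*43 = 4436*(-20) - 796*43 = -88720 - 34228 = -122948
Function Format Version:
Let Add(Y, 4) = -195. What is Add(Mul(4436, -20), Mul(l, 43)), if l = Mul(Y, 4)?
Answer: -122948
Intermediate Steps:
Y = -199 (Y = Add(-4, -195) = -199)
l = -796 (l = Mul(-199, 4) = -796)
Add(Mul(4436, -20), Mul(l, 43)) = Add(Mul(4436, -20), Mul(-796, 43)) = Add(-88720, -34228) = -122948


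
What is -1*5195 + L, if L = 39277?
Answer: 34082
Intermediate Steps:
-1*5195 + L = -1*5195 + 39277 = -5195 + 39277 = 34082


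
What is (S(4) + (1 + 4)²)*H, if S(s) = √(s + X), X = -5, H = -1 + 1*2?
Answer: 25 + I ≈ 25.0 + 1.0*I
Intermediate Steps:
H = 1 (H = -1 + 2 = 1)
S(s) = √(-5 + s) (S(s) = √(s - 5) = √(-5 + s))
(S(4) + (1 + 4)²)*H = (√(-5 + 4) + (1 + 4)²)*1 = (√(-1) + 5²)*1 = (I + 25)*1 = (25 + I)*1 = 25 + I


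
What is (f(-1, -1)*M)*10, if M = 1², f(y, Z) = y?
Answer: -10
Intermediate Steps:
M = 1
(f(-1, -1)*M)*10 = -1*1*10 = -1*10 = -10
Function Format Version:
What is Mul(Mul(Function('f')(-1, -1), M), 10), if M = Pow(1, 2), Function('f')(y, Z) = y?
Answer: -10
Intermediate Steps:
M = 1
Mul(Mul(Function('f')(-1, -1), M), 10) = Mul(Mul(-1, 1), 10) = Mul(-1, 10) = -10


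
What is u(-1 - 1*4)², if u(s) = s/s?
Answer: 1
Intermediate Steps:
u(s) = 1
u(-1 - 1*4)² = 1² = 1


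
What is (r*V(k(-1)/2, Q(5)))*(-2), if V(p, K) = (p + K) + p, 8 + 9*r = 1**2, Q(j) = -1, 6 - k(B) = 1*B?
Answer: 28/3 ≈ 9.3333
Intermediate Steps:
k(B) = 6 - B
r = -7/9 (r = -8/9 + (1/9)*1**2 = -8/9 + (1/9)*1 = -8/9 + 1/9 = -7/9 ≈ -0.77778)
V(p, K) = K + 2*p (V(p, K) = (K + p) + p = K + 2*p)
(r*V(k(-1)/2, Q(5)))*(-2) = -7*(-1 + 2*((6 - 1*(-1))/2))/9*(-2) = -7*(-1 + 2*((6 + 1)*(1/2)))/9*(-2) = -7*(-1 + 2*(7*(1/2)))/9*(-2) = -7*(-1 + 2*(7/2))/9*(-2) = -7*(-1 + 7)/9*(-2) = -7/9*6*(-2) = -14/3*(-2) = 28/3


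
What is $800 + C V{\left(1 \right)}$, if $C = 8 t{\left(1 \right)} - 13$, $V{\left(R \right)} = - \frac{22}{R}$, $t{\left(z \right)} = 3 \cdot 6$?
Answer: $-2082$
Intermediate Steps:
$t{\left(z \right)} = 18$
$C = 131$ ($C = 8 \cdot 18 - 13 = 144 - 13 = 131$)
$800 + C V{\left(1 \right)} = 800 + 131 \left(- \frac{22}{1}\right) = 800 + 131 \left(\left(-22\right) 1\right) = 800 + 131 \left(-22\right) = 800 - 2882 = -2082$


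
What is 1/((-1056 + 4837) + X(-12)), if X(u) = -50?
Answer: 1/3731 ≈ 0.00026802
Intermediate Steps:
1/((-1056 + 4837) + X(-12)) = 1/((-1056 + 4837) - 50) = 1/(3781 - 50) = 1/3731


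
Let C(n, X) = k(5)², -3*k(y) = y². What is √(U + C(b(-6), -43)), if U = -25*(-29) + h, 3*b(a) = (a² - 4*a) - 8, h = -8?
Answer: √7078/3 ≈ 28.044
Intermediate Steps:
k(y) = -y²/3
b(a) = -8/3 - 4*a/3 + a²/3 (b(a) = ((a² - 4*a) - 8)/3 = (-8 + a² - 4*a)/3 = -8/3 - 4*a/3 + a²/3)
C(n, X) = 625/9 (C(n, X) = (-⅓*5²)² = (-⅓*25)² = (-25/3)² = 625/9)
U = 717 (U = -25*(-29) - 8 = 725 - 8 = 717)
√(U + C(b(-6), -43)) = √(717 + 625/9) = √(7078/9) = √7078/3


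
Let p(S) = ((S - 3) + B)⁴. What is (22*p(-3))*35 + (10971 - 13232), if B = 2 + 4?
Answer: -2261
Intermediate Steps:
B = 6
p(S) = (3 + S)⁴ (p(S) = ((S - 3) + 6)⁴ = ((-3 + S) + 6)⁴ = (3 + S)⁴)
(22*p(-3))*35 + (10971 - 13232) = (22*(3 - 3)⁴)*35 + (10971 - 13232) = (22*0⁴)*35 - 2261 = (22*0)*35 - 2261 = 0*35 - 2261 = 0 - 2261 = -2261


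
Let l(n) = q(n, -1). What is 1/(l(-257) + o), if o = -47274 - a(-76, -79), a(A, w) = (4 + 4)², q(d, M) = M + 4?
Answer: -1/47335 ≈ -2.1126e-5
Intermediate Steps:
q(d, M) = 4 + M
a(A, w) = 64 (a(A, w) = 8² = 64)
l(n) = 3 (l(n) = 4 - 1 = 3)
o = -47338 (o = -47274 - 1*64 = -47274 - 64 = -47338)
1/(l(-257) + o) = 1/(3 - 47338) = 1/(-47335) = -1/47335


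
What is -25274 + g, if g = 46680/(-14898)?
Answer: -62763122/2483 ≈ -25277.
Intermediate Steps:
g = -7780/2483 (g = 46680*(-1/14898) = -7780/2483 ≈ -3.1333)
-25274 + g = -25274 - 7780/2483 = -62763122/2483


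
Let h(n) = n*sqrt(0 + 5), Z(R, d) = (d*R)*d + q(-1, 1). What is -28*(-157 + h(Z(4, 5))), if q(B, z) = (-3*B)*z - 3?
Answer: 4396 - 2800*sqrt(5) ≈ -1865.0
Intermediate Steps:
q(B, z) = -3 - 3*B*z (q(B, z) = -3*B*z - 3 = -3 - 3*B*z)
Z(R, d) = R*d**2 (Z(R, d) = (d*R)*d + (-3 - 3*(-1)*1) = (R*d)*d + (-3 + 3) = R*d**2 + 0 = R*d**2)
h(n) = n*sqrt(5)
-28*(-157 + h(Z(4, 5))) = -28*(-157 + (4*5**2)*sqrt(5)) = -28*(-157 + (4*25)*sqrt(5)) = -28*(-157 + 100*sqrt(5)) = 4396 - 2800*sqrt(5)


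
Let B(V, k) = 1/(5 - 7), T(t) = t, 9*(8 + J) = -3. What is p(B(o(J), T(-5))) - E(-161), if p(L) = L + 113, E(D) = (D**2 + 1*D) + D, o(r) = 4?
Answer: -50973/2 ≈ -25487.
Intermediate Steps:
J = -25/3 (J = -8 + (1/9)*(-3) = -8 - 1/3 = -25/3 ≈ -8.3333)
E(D) = D**2 + 2*D (E(D) = (D**2 + D) + D = (D + D**2) + D = D**2 + 2*D)
B(V, k) = -1/2 (B(V, k) = 1/(-2) = -1/2)
p(L) = 113 + L
p(B(o(J), T(-5))) - E(-161) = (113 - 1/2) - (-161)*(2 - 161) = 225/2 - (-161)*(-159) = 225/2 - 1*25599 = 225/2 - 25599 = -50973/2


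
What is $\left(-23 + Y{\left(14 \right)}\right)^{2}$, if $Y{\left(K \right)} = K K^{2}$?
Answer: $7403841$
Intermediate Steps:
$Y{\left(K \right)} = K^{3}$
$\left(-23 + Y{\left(14 \right)}\right)^{2} = \left(-23 + 14^{3}\right)^{2} = \left(-23 + 2744\right)^{2} = 2721^{2} = 7403841$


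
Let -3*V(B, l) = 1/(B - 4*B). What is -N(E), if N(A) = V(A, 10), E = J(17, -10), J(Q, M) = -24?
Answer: 1/216 ≈ 0.0046296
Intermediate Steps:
V(B, l) = 1/(9*B) (V(B, l) = -1/(3*(B - 4*B)) = -(-1/(3*B))/3 = -(-1)/(9*B) = 1/(9*B))
E = -24
N(A) = 1/(9*A)
-N(E) = -1/(9*(-24)) = -(-1)/(9*24) = -1*(-1/216) = 1/216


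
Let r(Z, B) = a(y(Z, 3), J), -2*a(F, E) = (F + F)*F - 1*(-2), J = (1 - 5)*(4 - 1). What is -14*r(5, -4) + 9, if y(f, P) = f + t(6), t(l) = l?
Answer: 1717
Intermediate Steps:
J = -12 (J = -4*3 = -12)
y(f, P) = 6 + f (y(f, P) = f + 6 = 6 + f)
a(F, E) = -1 - F² (a(F, E) = -((F + F)*F - 1*(-2))/2 = -((2*F)*F + 2)/2 = -(2*F² + 2)/2 = -(2 + 2*F²)/2 = -1 - F²)
r(Z, B) = -1 - (6 + Z)²
-14*r(5, -4) + 9 = -14*(-1 - (6 + 5)²) + 9 = -14*(-1 - 1*11²) + 9 = -14*(-1 - 1*121) + 9 = -14*(-1 - 121) + 9 = -14*(-122) + 9 = 1708 + 9 = 1717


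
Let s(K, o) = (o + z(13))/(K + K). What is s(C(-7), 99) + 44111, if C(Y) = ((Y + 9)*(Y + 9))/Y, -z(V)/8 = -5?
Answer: 351915/8 ≈ 43989.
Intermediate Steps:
z(V) = 40 (z(V) = -8*(-5) = 40)
C(Y) = (9 + Y)**2/Y (C(Y) = ((9 + Y)*(9 + Y))/Y = (9 + Y)**2/Y)
s(K, o) = (40 + o)/(2*K) (s(K, o) = (o + 40)/(K + K) = (40 + o)/((2*K)) = (40 + o)*(1/(2*K)) = (40 + o)/(2*K))
s(C(-7), 99) + 44111 = (40 + 99)/(2*(((9 - 7)**2/(-7)))) + 44111 = (1/2)*139/(-1/7*2**2) + 44111 = (1/2)*139/(-1/7*4) + 44111 = (1/2)*139/(-4/7) + 44111 = (1/2)*(-7/4)*139 + 44111 = -973/8 + 44111 = 351915/8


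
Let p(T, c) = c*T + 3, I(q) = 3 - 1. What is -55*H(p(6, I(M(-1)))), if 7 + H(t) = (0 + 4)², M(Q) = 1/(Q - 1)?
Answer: -495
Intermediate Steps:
M(Q) = 1/(-1 + Q)
I(q) = 2
p(T, c) = 3 + T*c (p(T, c) = T*c + 3 = 3 + T*c)
H(t) = 9 (H(t) = -7 + (0 + 4)² = -7 + 4² = -7 + 16 = 9)
-55*H(p(6, I(M(-1)))) = -55*9 = -495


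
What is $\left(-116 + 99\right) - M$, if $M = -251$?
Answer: $234$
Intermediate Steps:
$\left(-116 + 99\right) - M = \left(-116 + 99\right) - -251 = -17 + 251 = 234$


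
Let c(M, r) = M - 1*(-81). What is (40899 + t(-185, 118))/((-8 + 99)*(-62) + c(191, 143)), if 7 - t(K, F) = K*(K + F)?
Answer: -28511/5370 ≈ -5.3093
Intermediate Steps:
c(M, r) = 81 + M (c(M, r) = M + 81 = 81 + M)
t(K, F) = 7 - K*(F + K) (t(K, F) = 7 - K*(K + F) = 7 - K*(F + K))
(40899 + t(-185, 118))/((-8 + 99)*(-62) + c(191, 143)) = (40899 + (7 - 1*(-185)² - 1*118*(-185)))/((-8 + 99)*(-62) + (81 + 191)) = (40899 + (7 - 1*34225 + 21830))/(91*(-62) + 272) = (40899 + (7 - 34225 + 21830))/(-5642 + 272) = (40899 - 12388)/(-5370) = 28511*(-1/5370) = -28511/5370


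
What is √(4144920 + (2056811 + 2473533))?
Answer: 8*√135551 ≈ 2945.4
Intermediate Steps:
√(4144920 + (2056811 + 2473533)) = √(4144920 + 4530344) = √8675264 = 8*√135551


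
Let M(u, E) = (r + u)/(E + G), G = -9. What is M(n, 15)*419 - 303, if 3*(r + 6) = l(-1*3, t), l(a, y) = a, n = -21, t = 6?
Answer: -6775/3 ≈ -2258.3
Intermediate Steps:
r = -7 (r = -6 + (-1*3)/3 = -6 + (⅓)*(-3) = -6 - 1 = -7)
M(u, E) = (-7 + u)/(-9 + E) (M(u, E) = (-7 + u)/(E - 9) = (-7 + u)/(-9 + E))
M(n, 15)*419 - 303 = ((-7 - 21)/(-9 + 15))*419 - 303 = (-28/6)*419 - 303 = ((⅙)*(-28))*419 - 303 = -14/3*419 - 303 = -5866/3 - 303 = -6775/3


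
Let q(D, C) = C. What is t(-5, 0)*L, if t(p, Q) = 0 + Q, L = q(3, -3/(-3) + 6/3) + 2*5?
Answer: 0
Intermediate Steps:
L = 13 (L = (-3/(-3) + 6/3) + 2*5 = (-3*(-1/3) + 6*(1/3)) + 10 = (1 + 2) + 10 = 3 + 10 = 13)
t(p, Q) = Q
t(-5, 0)*L = 0*13 = 0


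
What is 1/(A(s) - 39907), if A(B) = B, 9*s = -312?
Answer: -3/119825 ≈ -2.5037e-5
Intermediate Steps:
s = -104/3 (s = (⅑)*(-312) = -104/3 ≈ -34.667)
1/(A(s) - 39907) = 1/(-104/3 - 39907) = 1/(-119825/3) = -3/119825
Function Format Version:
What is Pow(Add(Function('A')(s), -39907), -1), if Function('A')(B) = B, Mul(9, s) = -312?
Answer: Rational(-3, 119825) ≈ -2.5037e-5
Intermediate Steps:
s = Rational(-104, 3) (s = Mul(Rational(1, 9), -312) = Rational(-104, 3) ≈ -34.667)
Pow(Add(Function('A')(s), -39907), -1) = Pow(Add(Rational(-104, 3), -39907), -1) = Pow(Rational(-119825, 3), -1) = Rational(-3, 119825)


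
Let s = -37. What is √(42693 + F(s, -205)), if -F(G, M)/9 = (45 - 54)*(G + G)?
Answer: √36699 ≈ 191.57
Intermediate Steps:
F(G, M) = 162*G (F(G, M) = -9*(45 - 54)*(G + G) = -(-81)*2*G = -(-162)*G = 162*G)
√(42693 + F(s, -205)) = √(42693 + 162*(-37)) = √(42693 - 5994) = √36699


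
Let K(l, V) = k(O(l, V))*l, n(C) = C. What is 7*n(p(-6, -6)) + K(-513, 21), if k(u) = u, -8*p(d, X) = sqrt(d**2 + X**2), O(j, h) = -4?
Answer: 2052 - 21*sqrt(2)/4 ≈ 2044.6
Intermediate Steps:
p(d, X) = -sqrt(X**2 + d**2)/8 (p(d, X) = -sqrt(d**2 + X**2)/8 = -sqrt(X**2 + d**2)/8)
K(l, V) = -4*l
7*n(p(-6, -6)) + K(-513, 21) = 7*(-sqrt((-6)**2 + (-6)**2)/8) - 4*(-513) = 7*(-sqrt(36 + 36)/8) + 2052 = 7*(-3*sqrt(2)/4) + 2052 = -21*sqrt(2)/4 + 2052 = 2052 - 21*sqrt(2)/4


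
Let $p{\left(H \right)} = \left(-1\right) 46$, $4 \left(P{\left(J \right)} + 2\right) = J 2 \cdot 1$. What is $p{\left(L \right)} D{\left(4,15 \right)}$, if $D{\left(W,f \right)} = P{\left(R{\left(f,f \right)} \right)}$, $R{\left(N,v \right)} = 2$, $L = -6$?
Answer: $46$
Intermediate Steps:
$P{\left(J \right)} = -2 + \frac{J}{2}$ ($P{\left(J \right)} = -2 + \frac{J 2 \cdot 1}{4} = -2 + \frac{2 J 1}{4} = -2 + \frac{2 J}{4} = -2 + \frac{J}{2}$)
$D{\left(W,f \right)} = -1$ ($D{\left(W,f \right)} = -2 + \frac{1}{2} \cdot 2 = -2 + 1 = -1$)
$p{\left(H \right)} = -46$
$p{\left(L \right)} D{\left(4,15 \right)} = \left(-46\right) \left(-1\right) = 46$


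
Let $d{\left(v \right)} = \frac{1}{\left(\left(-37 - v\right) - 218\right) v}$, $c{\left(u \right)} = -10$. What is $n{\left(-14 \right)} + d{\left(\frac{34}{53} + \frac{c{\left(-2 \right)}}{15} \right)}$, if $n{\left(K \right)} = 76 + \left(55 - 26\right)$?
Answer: $\frac{17052501}{162164} \approx 105.16$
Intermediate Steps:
$d{\left(v \right)} = \frac{1}{v \left(-255 - v\right)}$ ($d{\left(v \right)} = \frac{1}{\left(-255 - v\right) v} = \frac{1}{v \left(-255 - v\right)}$)
$n{\left(K \right)} = 105$ ($n{\left(K \right)} = 76 + 29 = 105$)
$n{\left(-14 \right)} + d{\left(\frac{34}{53} + \frac{c{\left(-2 \right)}}{15} \right)} = 105 - \frac{1}{\left(\frac{34}{53} - \frac{10}{15}\right) \left(255 + \left(\frac{34}{53} - \frac{10}{15}\right)\right)} = 105 - \frac{1}{\left(34 \cdot \frac{1}{53} - \frac{2}{3}\right) \left(255 + \left(34 \cdot \frac{1}{53} - \frac{2}{3}\right)\right)} = 105 - \frac{1}{\left(\frac{34}{53} - \frac{2}{3}\right) \left(255 + \left(\frac{34}{53} - \frac{2}{3}\right)\right)} = 105 - \frac{1}{\left(- \frac{4}{159}\right) \left(255 - \frac{4}{159}\right)} = 105 - - \frac{159}{4 \cdot \frac{40541}{159}} = 105 - \left(- \frac{159}{4}\right) \frac{159}{40541} = 105 + \frac{25281}{162164} = \frac{17052501}{162164}$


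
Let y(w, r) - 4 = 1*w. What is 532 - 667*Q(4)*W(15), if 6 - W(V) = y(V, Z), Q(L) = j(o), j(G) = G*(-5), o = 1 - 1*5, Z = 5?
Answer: 173952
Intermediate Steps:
y(w, r) = 4 + w (y(w, r) = 4 + 1*w = 4 + w)
o = -4 (o = 1 - 5 = -4)
j(G) = -5*G
Q(L) = 20 (Q(L) = -5*(-4) = 20)
W(V) = 2 - V (W(V) = 6 - (4 + V) = 6 + (-4 - V) = 2 - V)
532 - 667*Q(4)*W(15) = 532 - 13340*(2 - 1*15) = 532 - 13340*(2 - 15) = 532 - 13340*(-13) = 532 - 667*(-260) = 532 + 173420 = 173952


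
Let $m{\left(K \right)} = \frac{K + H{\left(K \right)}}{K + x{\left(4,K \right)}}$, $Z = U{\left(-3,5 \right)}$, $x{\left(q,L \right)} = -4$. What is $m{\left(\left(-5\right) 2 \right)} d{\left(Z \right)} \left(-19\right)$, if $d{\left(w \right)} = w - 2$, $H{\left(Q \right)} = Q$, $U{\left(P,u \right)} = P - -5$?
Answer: $0$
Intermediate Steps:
$U{\left(P,u \right)} = 5 + P$ ($U{\left(P,u \right)} = P + 5 = 5 + P$)
$Z = 2$ ($Z = 5 - 3 = 2$)
$m{\left(K \right)} = \frac{2 K}{-4 + K}$ ($m{\left(K \right)} = \frac{K + K}{K - 4} = \frac{2 K}{-4 + K}$)
$d{\left(w \right)} = -2 + w$
$m{\left(\left(-5\right) 2 \right)} d{\left(Z \right)} \left(-19\right) = \frac{2 \left(\left(-5\right) 2\right)}{-4 - 10} \left(-2 + 2\right) \left(-19\right) = 2 \left(-10\right) \frac{1}{-4 - 10} \cdot 0 \left(-19\right) = 2 \left(-10\right) \frac{1}{-14} \cdot 0 \left(-19\right) = 2 \left(-10\right) \left(- \frac{1}{14}\right) 0 \left(-19\right) = \frac{10}{7} \cdot 0 \left(-19\right) = 0 \left(-19\right) = 0$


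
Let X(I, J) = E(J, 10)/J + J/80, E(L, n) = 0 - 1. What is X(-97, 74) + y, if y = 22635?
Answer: 33501149/1480 ≈ 22636.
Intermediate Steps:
E(L, n) = -1
X(I, J) = -1/J + J/80
X(-97, 74) + y = (-1/74 + (1/80)*74) + 22635 = (-1*1/74 + 37/40) + 22635 = (-1/74 + 37/40) + 22635 = 1349/1480 + 22635 = 33501149/1480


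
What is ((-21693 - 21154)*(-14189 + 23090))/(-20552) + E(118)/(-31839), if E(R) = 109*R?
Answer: 1734647142787/93479304 ≈ 18556.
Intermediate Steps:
((-21693 - 21154)*(-14189 + 23090))/(-20552) + E(118)/(-31839) = ((-21693 - 21154)*(-14189 + 23090))/(-20552) + (109*118)/(-31839) = -42847*8901*(-1/20552) + 12862*(-1/31839) = -381381147*(-1/20552) - 12862/31839 = 54483021/2936 - 12862/31839 = 1734647142787/93479304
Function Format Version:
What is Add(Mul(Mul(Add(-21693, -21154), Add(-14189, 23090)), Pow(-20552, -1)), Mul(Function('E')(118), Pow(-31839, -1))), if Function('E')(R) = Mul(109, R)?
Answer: Rational(1734647142787, 93479304) ≈ 18556.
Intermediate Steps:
Add(Mul(Mul(Add(-21693, -21154), Add(-14189, 23090)), Pow(-20552, -1)), Mul(Function('E')(118), Pow(-31839, -1))) = Add(Mul(Mul(Add(-21693, -21154), Add(-14189, 23090)), Pow(-20552, -1)), Mul(Mul(109, 118), Pow(-31839, -1))) = Add(Mul(Mul(-42847, 8901), Rational(-1, 20552)), Mul(12862, Rational(-1, 31839))) = Add(Mul(-381381147, Rational(-1, 20552)), Rational(-12862, 31839)) = Add(Rational(54483021, 2936), Rational(-12862, 31839)) = Rational(1734647142787, 93479304)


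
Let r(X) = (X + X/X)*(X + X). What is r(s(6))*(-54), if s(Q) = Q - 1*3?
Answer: -1296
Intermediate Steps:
s(Q) = -3 + Q (s(Q) = Q - 3 = -3 + Q)
r(X) = 2*X*(1 + X) (r(X) = (X + 1)*(2*X) = (1 + X)*(2*X) = 2*X*(1 + X))
r(s(6))*(-54) = (2*(-3 + 6)*(1 + (-3 + 6)))*(-54) = (2*3*(1 + 3))*(-54) = (2*3*4)*(-54) = 24*(-54) = -1296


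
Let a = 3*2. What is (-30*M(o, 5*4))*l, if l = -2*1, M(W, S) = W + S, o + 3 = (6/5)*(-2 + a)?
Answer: 1308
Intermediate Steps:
a = 6
o = 9/5 (o = -3 + (6/5)*(-2 + 6) = -3 + (6*(1/5))*4 = -3 + (6/5)*4 = -3 + 24/5 = 9/5 ≈ 1.8000)
M(W, S) = S + W
l = -2
(-30*M(o, 5*4))*l = -30*(5*4 + 9/5)*(-2) = -30*(20 + 9/5)*(-2) = -30*109/5*(-2) = -654*(-2) = 1308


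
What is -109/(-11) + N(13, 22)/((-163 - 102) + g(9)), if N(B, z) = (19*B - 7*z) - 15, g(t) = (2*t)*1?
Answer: 2005/209 ≈ 9.5933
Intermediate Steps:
g(t) = 2*t
N(B, z) = -15 - 7*z + 19*B (N(B, z) = (-7*z + 19*B) - 15 = -15 - 7*z + 19*B)
-109/(-11) + N(13, 22)/((-163 - 102) + g(9)) = -109/(-11) + (-15 - 7*22 + 19*13)/((-163 - 102) + 2*9) = -109*(-1/11) + (-15 - 154 + 247)/(-265 + 18) = 109/11 + 78/(-247) = 109/11 + 78*(-1/247) = 109/11 - 6/19 = 2005/209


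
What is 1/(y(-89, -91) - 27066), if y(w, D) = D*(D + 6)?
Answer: -1/19331 ≈ -5.1730e-5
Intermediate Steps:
y(w, D) = D*(6 + D)
1/(y(-89, -91) - 27066) = 1/(-91*(6 - 91) - 27066) = 1/(-91*(-85) - 27066) = 1/(7735 - 27066) = 1/(-19331) = -1/19331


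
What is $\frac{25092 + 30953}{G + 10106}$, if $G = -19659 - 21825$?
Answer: $- \frac{56045}{31378} \approx -1.7861$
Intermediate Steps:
$G = -41484$ ($G = -19659 - 21825 = -41484$)
$\frac{25092 + 30953}{G + 10106} = \frac{25092 + 30953}{-41484 + 10106} = \frac{56045}{-31378} = 56045 \left(- \frac{1}{31378}\right) = - \frac{56045}{31378}$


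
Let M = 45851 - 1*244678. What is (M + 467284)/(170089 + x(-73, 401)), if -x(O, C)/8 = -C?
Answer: 268457/173297 ≈ 1.5491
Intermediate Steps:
x(O, C) = 8*C (x(O, C) = -(-8)*C = 8*C)
M = -198827 (M = 45851 - 244678 = -198827)
(M + 467284)/(170089 + x(-73, 401)) = (-198827 + 467284)/(170089 + 8*401) = 268457/(170089 + 3208) = 268457/173297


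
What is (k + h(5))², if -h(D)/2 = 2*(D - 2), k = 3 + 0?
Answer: 81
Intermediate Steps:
k = 3
h(D) = 8 - 4*D (h(D) = -4*(D - 2) = -4*(-2 + D) = -2*(-4 + 2*D) = 8 - 4*D)
(k + h(5))² = (3 + (8 - 4*5))² = (3 + (8 - 20))² = (3 - 12)² = (-9)² = 81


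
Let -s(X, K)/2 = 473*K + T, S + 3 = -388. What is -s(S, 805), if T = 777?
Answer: 763084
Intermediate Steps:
S = -391 (S = -3 - 388 = -391)
s(X, K) = -1554 - 946*K (s(X, K) = -2*(473*K + 777) = -2*(777 + 473*K) = -1554 - 946*K)
-s(S, 805) = -(-1554 - 946*805) = -(-1554 - 761530) = -1*(-763084) = 763084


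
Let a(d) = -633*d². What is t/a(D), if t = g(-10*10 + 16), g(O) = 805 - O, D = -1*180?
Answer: -889/20509200 ≈ -4.3346e-5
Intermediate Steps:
D = -180
t = 889 (t = 805 - (-10*10 + 16) = 805 - (-100 + 16) = 805 - 1*(-84) = 805 + 84 = 889)
t/a(D) = 889/((-633*(-180)²)) = 889/((-633*32400)) = 889/(-20509200) = 889*(-1/20509200) = -889/20509200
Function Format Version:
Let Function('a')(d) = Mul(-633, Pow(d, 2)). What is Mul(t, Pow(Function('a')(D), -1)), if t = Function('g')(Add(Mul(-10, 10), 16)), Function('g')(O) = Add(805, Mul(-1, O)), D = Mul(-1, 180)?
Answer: Rational(-889, 20509200) ≈ -4.3346e-5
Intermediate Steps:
D = -180
t = 889 (t = Add(805, Mul(-1, Add(Mul(-10, 10), 16))) = Add(805, Mul(-1, Add(-100, 16))) = Add(805, Mul(-1, -84)) = Add(805, 84) = 889)
Mul(t, Pow(Function('a')(D), -1)) = Mul(889, Pow(Mul(-633, Pow(-180, 2)), -1)) = Mul(889, Pow(Mul(-633, 32400), -1)) = Mul(889, Pow(-20509200, -1)) = Mul(889, Rational(-1, 20509200)) = Rational(-889, 20509200)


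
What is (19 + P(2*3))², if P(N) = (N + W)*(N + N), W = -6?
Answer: 361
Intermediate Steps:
P(N) = 2*N*(-6 + N) (P(N) = (N - 6)*(N + N) = (-6 + N)*(2*N) = 2*N*(-6 + N))
(19 + P(2*3))² = (19 + 2*(2*3)*(-6 + 2*3))² = (19 + 2*6*(-6 + 6))² = (19 + 2*6*0)² = (19 + 0)² = 19² = 361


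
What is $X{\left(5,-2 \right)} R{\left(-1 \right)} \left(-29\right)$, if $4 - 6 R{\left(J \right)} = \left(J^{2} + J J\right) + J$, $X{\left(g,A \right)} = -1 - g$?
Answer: $87$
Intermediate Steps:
$R{\left(J \right)} = \frac{2}{3} - \frac{J^{2}}{3} - \frac{J}{6}$ ($R{\left(J \right)} = \frac{2}{3} - \frac{\left(J^{2} + J J\right) + J}{6} = \frac{2}{3} - \frac{\left(J^{2} + J^{2}\right) + J}{6} = \frac{2}{3} - \frac{2 J^{2} + J}{6} = \frac{2}{3} - \frac{J + 2 J^{2}}{6} = \frac{2}{3} - \left(\frac{J^{2}}{3} + \frac{J}{6}\right) = \frac{2}{3} - \frac{J^{2}}{3} - \frac{J}{6}$)
$X{\left(5,-2 \right)} R{\left(-1 \right)} \left(-29\right) = \left(-1 - 5\right) \left(\frac{2}{3} - \frac{\left(-1\right)^{2}}{3} - - \frac{1}{6}\right) \left(-29\right) = \left(-1 - 5\right) \left(\frac{2}{3} - \frac{1}{3} + \frac{1}{6}\right) \left(-29\right) = - 6 \left(\frac{2}{3} - \frac{1}{3} + \frac{1}{6}\right) \left(-29\right) = \left(-6\right) \frac{1}{2} \left(-29\right) = \left(-3\right) \left(-29\right) = 87$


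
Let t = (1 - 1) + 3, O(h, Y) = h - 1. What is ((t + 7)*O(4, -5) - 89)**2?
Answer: 3481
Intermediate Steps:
O(h, Y) = -1 + h
t = 3 (t = 0 + 3 = 3)
((t + 7)*O(4, -5) - 89)**2 = ((3 + 7)*(-1 + 4) - 89)**2 = (10*3 - 89)**2 = (30 - 89)**2 = (-59)**2 = 3481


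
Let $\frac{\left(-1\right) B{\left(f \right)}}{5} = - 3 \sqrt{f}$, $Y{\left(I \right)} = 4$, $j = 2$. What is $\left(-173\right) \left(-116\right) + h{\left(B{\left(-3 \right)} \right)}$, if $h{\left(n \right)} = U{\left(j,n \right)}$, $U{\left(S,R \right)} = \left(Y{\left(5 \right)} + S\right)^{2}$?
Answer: $20104$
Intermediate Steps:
$B{\left(f \right)} = 15 \sqrt{f}$ ($B{\left(f \right)} = - 5 \left(- 3 \sqrt{f}\right) = 15 \sqrt{f}$)
$U{\left(S,R \right)} = \left(4 + S\right)^{2}$
$h{\left(n \right)} = 36$ ($h{\left(n \right)} = \left(4 + 2\right)^{2} = 6^{2} = 36$)
$\left(-173\right) \left(-116\right) + h{\left(B{\left(-3 \right)} \right)} = \left(-173\right) \left(-116\right) + 36 = 20068 + 36 = 20104$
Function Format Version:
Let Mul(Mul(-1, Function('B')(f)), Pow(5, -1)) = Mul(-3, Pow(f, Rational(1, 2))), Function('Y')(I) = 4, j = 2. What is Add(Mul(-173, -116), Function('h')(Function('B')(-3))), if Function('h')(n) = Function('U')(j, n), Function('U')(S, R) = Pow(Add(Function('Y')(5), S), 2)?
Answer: 20104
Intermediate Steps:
Function('B')(f) = Mul(15, Pow(f, Rational(1, 2))) (Function('B')(f) = Mul(-5, Mul(-3, Pow(f, Rational(1, 2)))) = Mul(15, Pow(f, Rational(1, 2))))
Function('U')(S, R) = Pow(Add(4, S), 2)
Function('h')(n) = 36 (Function('h')(n) = Pow(Add(4, 2), 2) = Pow(6, 2) = 36)
Add(Mul(-173, -116), Function('h')(Function('B')(-3))) = Add(Mul(-173, -116), 36) = Add(20068, 36) = 20104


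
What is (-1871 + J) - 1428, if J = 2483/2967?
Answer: -9785650/2967 ≈ -3298.2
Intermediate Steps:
J = 2483/2967 (J = 2483*(1/2967) = 2483/2967 ≈ 0.83687)
(-1871 + J) - 1428 = (-1871 + 2483/2967) - 1428 = -5548774/2967 - 1428 = -9785650/2967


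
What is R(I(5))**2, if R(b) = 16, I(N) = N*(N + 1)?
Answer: 256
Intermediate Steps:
I(N) = N*(1 + N)
R(I(5))**2 = 16**2 = 256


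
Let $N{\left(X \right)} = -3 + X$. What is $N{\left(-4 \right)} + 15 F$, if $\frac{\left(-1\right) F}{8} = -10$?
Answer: $1193$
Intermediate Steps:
$F = 80$ ($F = \left(-8\right) \left(-10\right) = 80$)
$N{\left(-4 \right)} + 15 F = \left(-3 - 4\right) + 15 \cdot 80 = -7 + 1200 = 1193$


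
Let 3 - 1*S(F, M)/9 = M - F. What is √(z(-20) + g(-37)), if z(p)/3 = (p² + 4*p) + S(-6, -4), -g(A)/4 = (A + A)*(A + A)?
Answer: I*√20917 ≈ 144.63*I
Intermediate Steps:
S(F, M) = 27 - 9*M + 9*F (S(F, M) = 27 - 9*(M - F) = 27 + (-9*M + 9*F) = 27 - 9*M + 9*F)
g(A) = -16*A² (g(A) = -4*(A + A)*(A + A) = -4*2*A*2*A = -16*A²)
z(p) = 27 + 3*p² + 12*p (z(p) = 3*((p² + 4*p) + (27 - 9*(-4) + 9*(-6))) = 3*((p² + 4*p) + (27 + 36 - 54)) = 3*((p² + 4*p) + 9) = 3*(9 + p² + 4*p) = 27 + 3*p² + 12*p)
√(z(-20) + g(-37)) = √((27 + 3*(-20)² + 12*(-20)) - 16*(-37)²) = √((27 + 3*400 - 240) - 16*1369) = √((27 + 1200 - 240) - 21904) = √(987 - 21904) = √(-20917) = I*√20917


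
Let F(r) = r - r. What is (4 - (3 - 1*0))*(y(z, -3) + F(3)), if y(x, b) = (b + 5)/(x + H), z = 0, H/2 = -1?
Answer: -1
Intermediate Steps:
H = -2 (H = 2*(-1) = -2)
y(x, b) = (5 + b)/(-2 + x) (y(x, b) = (b + 5)/(x - 2) = (5 + b)/(-2 + x))
F(r) = 0
(4 - (3 - 1*0))*(y(z, -3) + F(3)) = (4 - (3 - 1*0))*((5 - 3)/(-2 + 0) + 0) = (4 - (3 + 0))*(2/(-2) + 0) = (4 - 1*3)*(-½*2 + 0) = (4 - 3)*(-1 + 0) = 1*(-1) = -1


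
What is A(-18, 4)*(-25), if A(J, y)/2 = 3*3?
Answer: -450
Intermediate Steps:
A(J, y) = 18 (A(J, y) = 2*(3*3) = 2*9 = 18)
A(-18, 4)*(-25) = 18*(-25) = -450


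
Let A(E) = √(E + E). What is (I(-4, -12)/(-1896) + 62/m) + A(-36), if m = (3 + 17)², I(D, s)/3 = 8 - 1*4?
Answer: 2349/15800 + 6*I*√2 ≈ 0.14867 + 8.4853*I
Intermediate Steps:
I(D, s) = 12 (I(D, s) = 3*(8 - 1*4) = 3*(8 - 4) = 3*4 = 12)
m = 400 (m = 20² = 400)
A(E) = √2*√E (A(E) = √(2*E) = √2*√E)
(I(-4, -12)/(-1896) + 62/m) + A(-36) = (12/(-1896) + 62/400) + √2*√(-36) = (12*(-1/1896) + 62*(1/400)) + √2*(6*I) = (-1/158 + 31/200) + 6*I*√2 = 2349/15800 + 6*I*√2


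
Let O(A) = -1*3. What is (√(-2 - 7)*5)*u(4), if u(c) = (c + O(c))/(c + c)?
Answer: 15*I/8 ≈ 1.875*I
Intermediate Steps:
O(A) = -3
u(c) = (-3 + c)/(2*c) (u(c) = (c - 3)/(c + c) = (-3 + c)/((2*c)) = (-3 + c)*(1/(2*c)) = (-3 + c)/(2*c))
(√(-2 - 7)*5)*u(4) = (√(-2 - 7)*5)*((½)*(-3 + 4)/4) = (√(-9)*5)*((½)*(¼)*1) = ((3*I)*5)*(⅛) = (15*I)*(⅛) = 15*I/8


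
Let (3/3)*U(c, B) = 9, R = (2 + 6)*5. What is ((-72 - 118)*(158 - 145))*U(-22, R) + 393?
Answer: -21837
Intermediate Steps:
R = 40 (R = 8*5 = 40)
U(c, B) = 9
((-72 - 118)*(158 - 145))*U(-22, R) + 393 = ((-72 - 118)*(158 - 145))*9 + 393 = -190*13*9 + 393 = -2470*9 + 393 = -22230 + 393 = -21837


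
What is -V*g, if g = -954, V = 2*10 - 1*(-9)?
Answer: 27666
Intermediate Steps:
V = 29 (V = 20 + 9 = 29)
-V*g = -29*(-954) = -1*(-27666) = 27666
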